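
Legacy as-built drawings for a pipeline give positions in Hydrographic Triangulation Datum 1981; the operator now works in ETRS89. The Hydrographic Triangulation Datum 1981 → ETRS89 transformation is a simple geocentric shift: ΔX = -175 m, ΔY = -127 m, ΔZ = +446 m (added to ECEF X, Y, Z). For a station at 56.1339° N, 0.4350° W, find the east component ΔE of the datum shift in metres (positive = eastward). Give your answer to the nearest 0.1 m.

The local east axis at (φ, λ) is (−sin λ, cos λ, 0), so ΔE = −sin(-0.4350°)·(-175) + cos(-0.4350°)·(-127) = -128.32 m.

ΔE = -128.3 m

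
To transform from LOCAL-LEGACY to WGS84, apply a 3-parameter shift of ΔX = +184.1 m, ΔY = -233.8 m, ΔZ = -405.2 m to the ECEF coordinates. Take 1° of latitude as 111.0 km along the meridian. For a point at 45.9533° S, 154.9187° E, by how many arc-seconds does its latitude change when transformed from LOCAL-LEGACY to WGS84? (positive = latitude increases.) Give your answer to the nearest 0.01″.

Δφ = -15.33″

sin φ = -0.718773, cos φ = 0.695244, sin λ = 0.423904, cos λ = -0.905707.
North component: ΔN = −sin φ cos λ·ΔX − sin φ sin λ·ΔY + cos φ·ΔZ = −(-0.718773)(-0.905707)(184.1) − (-0.718773)(0.423904)(-233.8) + (0.695244)(-405.2) = -472.80 m.
1° of latitude spans 111000 m, so Δφ = -472.80 / 111000 × 3600 = -15.334″.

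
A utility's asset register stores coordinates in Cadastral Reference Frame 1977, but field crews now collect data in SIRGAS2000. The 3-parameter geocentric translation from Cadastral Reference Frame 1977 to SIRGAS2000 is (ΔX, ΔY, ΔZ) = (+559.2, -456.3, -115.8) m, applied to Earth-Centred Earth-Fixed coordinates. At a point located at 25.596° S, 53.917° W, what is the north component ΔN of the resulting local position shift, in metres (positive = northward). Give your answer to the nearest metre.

ΔN = 197 m

At φ = -25.596°, λ = -53.917°: sin φ = -0.432023, cos φ = 0.901863, sin λ = -0.808165, cos λ = 0.588957.
ΔN = −sin φ cos λ·ΔX − sin φ sin λ·ΔY + cos φ·ΔZ = −(-0.432023)(0.588957)(559.2) − (-0.432023)(-0.808165)(-456.3) + (0.901863)(-115.8) = 197.16 m.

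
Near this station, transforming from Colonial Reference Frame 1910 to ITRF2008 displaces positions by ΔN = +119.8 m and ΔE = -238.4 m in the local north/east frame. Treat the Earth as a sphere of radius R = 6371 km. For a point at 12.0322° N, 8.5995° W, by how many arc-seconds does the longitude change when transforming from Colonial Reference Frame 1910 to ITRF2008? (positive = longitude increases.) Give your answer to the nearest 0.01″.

At latitude 12.0322°, cos φ = 0.978031.
One radian of longitude at latitude φ spans R cos φ, so Δλ = ΔE / (R cos φ) = -238.4 / (6371000 × 0.978031) = -3.8260e-05 rad = -7.892″.

Δλ = -7.89″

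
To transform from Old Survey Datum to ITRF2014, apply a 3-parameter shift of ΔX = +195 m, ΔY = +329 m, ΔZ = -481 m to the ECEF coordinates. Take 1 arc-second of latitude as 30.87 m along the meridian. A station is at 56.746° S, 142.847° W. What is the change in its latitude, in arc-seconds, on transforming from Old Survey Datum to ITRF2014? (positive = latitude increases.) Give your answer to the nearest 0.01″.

sin φ = -0.836248, cos φ = 0.548352, sin λ = -0.603946, cos λ = -0.797026.
North component: ΔN = −sin φ cos λ·ΔX − sin φ sin λ·ΔY + cos φ·ΔZ = −(-0.836248)(-0.797026)(195) − (-0.836248)(-0.603946)(329) + (0.548352)(-481) = -559.89 m.
1° of latitude spans 3600 × 30.87 = 111132 m, so Δφ = -559.89 / 111132 × 3600 = -18.137″.

Δφ = -18.14″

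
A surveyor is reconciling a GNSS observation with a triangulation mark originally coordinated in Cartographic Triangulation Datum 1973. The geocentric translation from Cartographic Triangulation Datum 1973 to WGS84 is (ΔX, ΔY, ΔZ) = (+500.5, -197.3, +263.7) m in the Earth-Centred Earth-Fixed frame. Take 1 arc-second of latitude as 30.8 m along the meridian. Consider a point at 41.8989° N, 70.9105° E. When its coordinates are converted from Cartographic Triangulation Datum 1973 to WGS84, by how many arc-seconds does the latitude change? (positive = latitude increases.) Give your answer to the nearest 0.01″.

Δφ = 6.87″

sin φ = 0.667818, cos φ = 0.744324, sin λ = 0.945009, cos λ = 0.327045.
North component: ΔN = −sin φ cos λ·ΔX − sin φ sin λ·ΔY + cos φ·ΔZ = −(0.667818)(0.327045)(500.5) − (0.667818)(0.945009)(-197.3) + (0.744324)(263.7) = 211.48 m.
1° of latitude spans 3600 × 30.80 = 110880 m, so Δφ = 211.48 / 110880 × 3600 = 6.866″.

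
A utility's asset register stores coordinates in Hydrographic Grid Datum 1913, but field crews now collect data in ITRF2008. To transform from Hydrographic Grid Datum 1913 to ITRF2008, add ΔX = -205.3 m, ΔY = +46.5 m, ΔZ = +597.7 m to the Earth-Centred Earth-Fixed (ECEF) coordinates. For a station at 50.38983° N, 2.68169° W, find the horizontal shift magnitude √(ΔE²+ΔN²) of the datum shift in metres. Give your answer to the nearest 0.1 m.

The local east axis at (φ, λ) is (−sin λ, cos λ, 0), so ΔE = −sin(-2.68169°)·(-205.3) + cos(-2.68169°)·46.5 = 36.84 m.
The local north axis is (−sin φ cos λ, −sin φ sin λ, cos φ), giving ΔN = 157.990 + 1.676 + 381.070 = 540.74 m.
Horizontal magnitude = √(ΔE² + ΔN²) = √(36.84² + 540.74²) = 541.99 m.

542.0 m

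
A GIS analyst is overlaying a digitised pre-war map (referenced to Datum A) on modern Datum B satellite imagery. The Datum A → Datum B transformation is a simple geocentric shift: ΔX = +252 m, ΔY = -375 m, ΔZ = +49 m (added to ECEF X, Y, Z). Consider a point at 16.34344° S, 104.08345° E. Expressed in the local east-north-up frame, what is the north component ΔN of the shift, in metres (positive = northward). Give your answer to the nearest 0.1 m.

At φ = -16.34344°, λ = 104.08345°: sin φ = -0.281394, cos φ = 0.959592, sin λ = 0.969942, cos λ = -0.243335.
ΔN = −sin φ cos λ·ΔX − sin φ sin λ·ΔY + cos φ·ΔZ = −(-0.281394)(-0.243335)(252) − (-0.281394)(0.969942)(-375) + (0.959592)(49) = -72.59 m.

ΔN = -72.6 m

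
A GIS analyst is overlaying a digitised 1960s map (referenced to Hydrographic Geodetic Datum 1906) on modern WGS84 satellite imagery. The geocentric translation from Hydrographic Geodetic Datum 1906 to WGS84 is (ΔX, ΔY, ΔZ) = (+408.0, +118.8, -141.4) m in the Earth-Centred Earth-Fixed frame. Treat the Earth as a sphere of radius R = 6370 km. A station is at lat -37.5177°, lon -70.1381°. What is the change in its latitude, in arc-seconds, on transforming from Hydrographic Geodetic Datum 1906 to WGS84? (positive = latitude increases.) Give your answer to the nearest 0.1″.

sin φ = -0.609006, cos φ = 0.793165, sin λ = -0.940514, cos λ = 0.339754.
North component: ΔN = −sin φ cos λ·ΔX − sin φ sin λ·ΔY + cos φ·ΔZ = −(-0.609006)(0.339754)(408.0) − (-0.609006)(-0.940514)(118.8) + (0.793165)(-141.4) = -95.78 m.
1° of latitude spans πR/180 = 111177 m, so Δφ = -95.78 / 111177 × 3600 = -3.101″.

Δφ = -3.1″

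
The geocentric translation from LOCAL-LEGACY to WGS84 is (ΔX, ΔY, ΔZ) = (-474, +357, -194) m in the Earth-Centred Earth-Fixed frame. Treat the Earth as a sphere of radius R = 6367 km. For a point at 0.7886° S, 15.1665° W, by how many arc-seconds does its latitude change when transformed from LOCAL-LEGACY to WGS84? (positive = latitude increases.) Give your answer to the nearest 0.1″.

sin φ = -0.013763, cos φ = 0.999905, sin λ = -0.261625, cos λ = 0.965170.
North component: ΔN = −sin φ cos λ·ΔX − sin φ sin λ·ΔY + cos φ·ΔZ = −(-0.013763)(0.965170)(-474) − (-0.013763)(-0.261625)(357) + (0.999905)(-194) = -201.56 m.
1° of latitude spans πR/180 = 111125 m, so Δφ = -201.56 / 111125 × 3600 = -6.530″.

Δφ = -6.5″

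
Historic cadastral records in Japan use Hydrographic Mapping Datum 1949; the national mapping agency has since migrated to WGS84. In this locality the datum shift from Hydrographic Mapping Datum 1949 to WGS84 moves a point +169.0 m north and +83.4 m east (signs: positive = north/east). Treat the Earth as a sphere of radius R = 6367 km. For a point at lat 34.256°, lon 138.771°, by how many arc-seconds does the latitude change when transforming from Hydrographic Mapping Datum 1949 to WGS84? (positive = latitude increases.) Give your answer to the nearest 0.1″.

Δφ = 5.5″

On a sphere of radius R, 1 rad of latitude = R, so Δφ = ΔN / R = 169.0 / 6367000 = 2.6543e-05 rad = 5.475″.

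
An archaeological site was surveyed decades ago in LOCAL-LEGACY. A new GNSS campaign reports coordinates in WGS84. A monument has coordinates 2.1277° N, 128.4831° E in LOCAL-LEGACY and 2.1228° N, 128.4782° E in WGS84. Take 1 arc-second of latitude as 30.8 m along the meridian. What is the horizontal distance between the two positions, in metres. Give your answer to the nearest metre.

768 m

Δφ = 2.1228° − 2.1277° = -0.0049°; Δλ = 128.4782° − 128.4831° = -0.0049°.
1° of latitude = 3600 × 30.80 = 110880 m.
ΔN = Δφ × 110880 = -543.3 m; ΔE = Δλ × 110880 × cos(2.1277°) = -0.0049 × 110880 × 0.999311 = -542.9 m.
Distance = √(ΔE² + ΔN²) = √((-542.9)² + (-543.3)²) = 768.1 m.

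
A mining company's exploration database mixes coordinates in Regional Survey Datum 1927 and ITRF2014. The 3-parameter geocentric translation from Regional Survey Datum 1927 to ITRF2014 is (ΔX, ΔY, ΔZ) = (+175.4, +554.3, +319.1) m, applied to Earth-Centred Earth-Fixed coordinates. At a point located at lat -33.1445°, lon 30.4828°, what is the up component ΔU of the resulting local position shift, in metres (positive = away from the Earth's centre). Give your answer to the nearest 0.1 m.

At φ = -33.1445°, λ = 30.4828°: sin φ = -0.546752, cos φ = 0.837294, sin λ = 0.507280, cos λ = 0.861781.
ΔU = cos φ cos λ·ΔX + cos φ sin λ·ΔY + sin φ·ΔZ = (0.837294)(0.861781)(175.4) + (0.837294)(0.507280)(554.3) + (-0.546752)(319.1) = 187.53 m.

ΔU = 187.5 m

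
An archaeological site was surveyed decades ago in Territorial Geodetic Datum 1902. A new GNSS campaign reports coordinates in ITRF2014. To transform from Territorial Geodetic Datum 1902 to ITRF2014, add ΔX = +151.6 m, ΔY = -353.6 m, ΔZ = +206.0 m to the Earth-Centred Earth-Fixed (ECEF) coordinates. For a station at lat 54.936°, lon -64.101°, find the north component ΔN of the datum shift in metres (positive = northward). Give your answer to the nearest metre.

The local north axis is (−sin φ cos λ, −sin φ sin λ, cos φ), giving ΔN = -54.199 − 260.357 + 118.345 = -196.21 m.

ΔN = -196 m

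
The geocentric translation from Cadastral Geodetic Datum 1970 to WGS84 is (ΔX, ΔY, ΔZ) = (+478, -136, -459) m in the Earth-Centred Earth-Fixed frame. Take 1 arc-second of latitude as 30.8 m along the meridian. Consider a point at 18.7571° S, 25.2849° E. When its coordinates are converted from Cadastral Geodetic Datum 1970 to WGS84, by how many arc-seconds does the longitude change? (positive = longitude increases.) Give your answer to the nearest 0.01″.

Δλ = -11.22″

sin φ = -0.321557, cos φ = 0.946890, sin λ = 0.427120, cos λ = 0.904195.
East component: ΔE = −sin λ·ΔX + cos λ·ΔY = −(0.427120)(478) + (0.904195)(-136) = -327.13 m.
1° of latitude spans 3600 × 30.80 = 110880 m; at latitude φ, 1° of longitude spans that × cos φ = 104991.2 m, so Δλ = -327.13 / 104991.2 × 3600 = -11.217″.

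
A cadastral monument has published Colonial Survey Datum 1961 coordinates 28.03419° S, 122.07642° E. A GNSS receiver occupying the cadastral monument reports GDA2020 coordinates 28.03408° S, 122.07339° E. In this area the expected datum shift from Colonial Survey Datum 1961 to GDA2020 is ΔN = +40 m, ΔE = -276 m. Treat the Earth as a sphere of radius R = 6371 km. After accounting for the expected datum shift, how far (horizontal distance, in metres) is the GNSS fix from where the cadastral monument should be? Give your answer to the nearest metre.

35 m

Observed coordinate differences: Δφ = +0.00011°, Δλ = -0.00303°.
Converting to metres (1° lat = 111195 m, cos φ = 0.882667): observed ΔN = 12.2 m, observed ΔE = -297.4 m.
Subtracting the expected shift leaves a residual of 12.2 − (40) = -27.8 m north and -297.4 − (-276) = -21.4 m east.
Residual distance = √((-27.8)² + (-21.4)²) = 35.1 m.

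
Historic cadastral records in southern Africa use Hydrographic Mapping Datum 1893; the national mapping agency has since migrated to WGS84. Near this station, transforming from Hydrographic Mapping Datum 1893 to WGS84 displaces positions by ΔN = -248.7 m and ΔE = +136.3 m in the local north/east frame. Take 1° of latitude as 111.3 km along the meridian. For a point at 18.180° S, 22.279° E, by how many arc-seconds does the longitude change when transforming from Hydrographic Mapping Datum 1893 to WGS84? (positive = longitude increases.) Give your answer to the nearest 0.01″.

At latitude -18.180°, cos φ = 0.950081.
1° of longitude at this latitude = 111.3 × cos φ = 105.74 km, so Δλ = 136.3 / 105744.0 = 0.0012890° = 4.640″.

Δλ = 4.64″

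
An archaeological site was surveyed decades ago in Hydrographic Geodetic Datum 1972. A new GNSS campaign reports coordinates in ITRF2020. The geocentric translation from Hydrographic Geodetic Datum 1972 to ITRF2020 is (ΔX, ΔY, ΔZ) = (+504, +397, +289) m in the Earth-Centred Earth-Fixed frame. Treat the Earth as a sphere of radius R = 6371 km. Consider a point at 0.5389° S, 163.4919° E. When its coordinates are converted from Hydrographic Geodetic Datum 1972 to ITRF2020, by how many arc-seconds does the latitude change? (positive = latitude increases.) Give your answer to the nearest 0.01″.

Δφ = 9.24″

sin φ = -0.009405, cos φ = 0.999956, sin λ = 0.284151, cos λ = -0.958780.
North component: ΔN = −sin φ cos λ·ΔX − sin φ sin λ·ΔY + cos φ·ΔZ = −(-0.009405)(-0.958780)(504) − (-0.009405)(0.284151)(397) + (0.999956)(289) = 285.50 m.
1° of latitude spans πR/180 = 111195 m, so Δφ = 285.50 / 111195 × 3600 = 9.243″.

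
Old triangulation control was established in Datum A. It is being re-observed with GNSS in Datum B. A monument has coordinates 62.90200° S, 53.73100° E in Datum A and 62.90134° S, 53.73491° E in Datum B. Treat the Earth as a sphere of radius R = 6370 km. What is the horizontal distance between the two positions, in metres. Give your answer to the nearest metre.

Δφ = -62.90134° − -62.90200° = +0.00066°; Δλ = 53.73491° − 53.73100° = +0.00391°.
1° along a meridian = πR/180 = 111177 m.
ΔN = Δφ × 111177 = 73.4 m; ΔE = Δλ × 111177 × cos(-62.90200°) = +0.00391 × 111177 × 0.455514 = 198.0 m.
Distance = √(ΔE² + ΔN²) = √(198.0² + 73.4²) = 211.2 m.

211 m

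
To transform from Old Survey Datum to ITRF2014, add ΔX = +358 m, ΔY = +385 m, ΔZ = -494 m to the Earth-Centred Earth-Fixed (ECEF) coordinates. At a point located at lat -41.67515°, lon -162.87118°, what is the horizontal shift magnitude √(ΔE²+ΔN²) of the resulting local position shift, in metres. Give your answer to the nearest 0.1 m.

The local east axis at (φ, λ) is (−sin λ, cos λ, 0), so ΔE = −sin(-162.87118°)·358 + cos(-162.87118°)·385 = -262.48 m.
The local north axis is (−sin φ cos λ, −sin φ sin λ, cos φ), giving ΔN = -227.478 − 75.394 − 368.982 = -671.85 m.
Horizontal magnitude = √(ΔE² + ΔN²) = √((-262.48)² + (-671.85)²) = 721.31 m.

721.3 m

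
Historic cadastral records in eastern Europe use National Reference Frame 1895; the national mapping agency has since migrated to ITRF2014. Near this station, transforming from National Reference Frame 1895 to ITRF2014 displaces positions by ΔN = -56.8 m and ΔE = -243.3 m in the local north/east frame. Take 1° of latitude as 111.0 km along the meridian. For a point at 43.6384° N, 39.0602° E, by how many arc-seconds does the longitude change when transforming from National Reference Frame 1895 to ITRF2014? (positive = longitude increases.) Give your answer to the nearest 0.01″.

Δλ = -10.90″

At latitude 43.6384°, cos φ = 0.723710.
1° of longitude at this latitude = 111.0 × cos φ = 80.33 km, so Δλ = -243.3 / 80331.8 = -0.0030287° = -10.903″.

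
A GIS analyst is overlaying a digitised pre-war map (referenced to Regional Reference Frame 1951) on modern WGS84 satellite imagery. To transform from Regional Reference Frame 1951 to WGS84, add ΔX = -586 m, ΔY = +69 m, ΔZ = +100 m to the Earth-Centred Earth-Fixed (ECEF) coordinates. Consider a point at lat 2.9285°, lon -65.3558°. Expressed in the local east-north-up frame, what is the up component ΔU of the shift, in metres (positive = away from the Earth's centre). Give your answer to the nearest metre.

ΔU = -302 m

At φ = 2.9285°, λ = -65.3558°: sin φ = 0.051090, cos φ = 0.998694, sin λ = -0.908915, cos λ = 0.416982.
ΔU = cos φ cos λ·ΔX + cos φ sin λ·ΔY + sin φ·ΔZ = (0.998694)(0.416982)(-586) + (0.998694)(-0.908915)(69) + (0.051090)(100) = -301.56 m.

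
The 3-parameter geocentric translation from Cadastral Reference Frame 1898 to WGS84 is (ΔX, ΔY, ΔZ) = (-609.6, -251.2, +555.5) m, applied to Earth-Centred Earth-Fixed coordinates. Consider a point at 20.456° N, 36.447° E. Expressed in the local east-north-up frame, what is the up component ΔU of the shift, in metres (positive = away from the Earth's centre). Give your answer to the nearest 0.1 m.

At φ = 20.456°, λ = 36.447°: sin φ = 0.349488, cos φ = 0.936941, sin λ = 0.594079, cos λ = 0.804407.
ΔU = cos φ cos λ·ΔX + cos φ sin λ·ΔY + sin φ·ΔZ = (0.936941)(0.804407)(-609.6) + (0.936941)(0.594079)(-251.2) + (0.349488)(555.5) = -405.13 m.

ΔU = -405.1 m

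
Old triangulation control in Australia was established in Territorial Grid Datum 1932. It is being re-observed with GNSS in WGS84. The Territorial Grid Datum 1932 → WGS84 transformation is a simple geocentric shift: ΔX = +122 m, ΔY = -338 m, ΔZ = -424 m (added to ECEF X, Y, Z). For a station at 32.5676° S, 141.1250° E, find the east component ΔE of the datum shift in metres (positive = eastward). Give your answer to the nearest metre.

The local east axis at (φ, λ) is (−sin λ, cos λ, 0), so ΔE = −sin(141.1250°)·122 + cos(141.1250°)·(-338) = 186.57 m.

ΔE = 187 m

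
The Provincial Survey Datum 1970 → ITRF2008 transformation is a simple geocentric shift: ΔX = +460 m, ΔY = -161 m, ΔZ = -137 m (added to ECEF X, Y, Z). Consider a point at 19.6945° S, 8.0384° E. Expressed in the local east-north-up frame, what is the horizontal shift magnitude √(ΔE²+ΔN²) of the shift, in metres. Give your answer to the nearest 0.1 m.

The local east axis at (φ, λ) is (−sin λ, cos λ, 0), so ΔE = −sin(8.0384°)·460 + cos(8.0384°)·(-161) = -223.74 m.
The local north axis is (−sin φ cos λ, −sin φ sin λ, cos φ), giving ΔN = 153.499 − 7.587 − 128.986 = 16.93 m.
Horizontal magnitude = √(ΔE² + ΔN²) = √((-223.74)² + 16.93²) = 224.38 m.

224.4 m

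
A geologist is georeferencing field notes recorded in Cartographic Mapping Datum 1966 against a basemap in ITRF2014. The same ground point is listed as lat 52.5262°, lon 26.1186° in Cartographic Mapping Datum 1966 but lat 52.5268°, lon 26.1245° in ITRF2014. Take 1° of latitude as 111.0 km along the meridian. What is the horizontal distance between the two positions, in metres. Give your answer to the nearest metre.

404 m

Δφ = 52.5268° − 52.5262° = +0.0006°; Δλ = 26.1245° − 26.1186° = +0.0059°.
ΔN = Δφ × 111000 = 66.6 m; ΔE = Δλ × 111000 × cos(52.5262°) = +0.0059 × 111000 × 0.608399 = 398.4 m.
Distance = √(ΔE² + ΔN²) = √(398.4² + 66.6²) = 404.0 m.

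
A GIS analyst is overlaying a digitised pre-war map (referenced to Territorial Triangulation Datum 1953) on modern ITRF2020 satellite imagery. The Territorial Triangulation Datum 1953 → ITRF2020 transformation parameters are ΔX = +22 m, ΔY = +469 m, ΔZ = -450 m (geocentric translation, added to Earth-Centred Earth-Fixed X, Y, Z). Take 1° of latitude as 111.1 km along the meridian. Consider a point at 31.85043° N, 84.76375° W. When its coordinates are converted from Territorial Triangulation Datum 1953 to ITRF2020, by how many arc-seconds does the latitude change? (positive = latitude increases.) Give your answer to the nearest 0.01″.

Δφ = -4.43″

sin φ = 0.527704, cos φ = 0.849429, sin λ = -0.995827, cos λ = 0.091263.
North component: ΔN = −sin φ cos λ·ΔX − sin φ sin λ·ΔY + cos φ·ΔZ = −(0.527704)(0.091263)(22) − (0.527704)(-0.995827)(469) + (0.849429)(-450) = -136.84 m.
1° of latitude spans 111100 m, so Δφ = -136.84 / 111100 × 3600 = -4.434″.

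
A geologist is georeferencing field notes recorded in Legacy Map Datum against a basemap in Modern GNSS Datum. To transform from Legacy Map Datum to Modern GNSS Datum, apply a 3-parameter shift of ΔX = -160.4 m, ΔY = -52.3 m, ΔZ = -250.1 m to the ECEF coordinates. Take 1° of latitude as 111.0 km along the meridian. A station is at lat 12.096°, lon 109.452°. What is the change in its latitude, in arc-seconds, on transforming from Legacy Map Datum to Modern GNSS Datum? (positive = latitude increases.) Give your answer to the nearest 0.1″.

Δφ = -8.0″

sin φ = 0.209550, cos φ = 0.977798, sin λ = 0.942921, cos λ = -0.333017.
North component: ΔN = −sin φ cos λ·ΔX − sin φ sin λ·ΔY + cos φ·ΔZ = −(0.209550)(-0.333017)(-160.4) − (0.209550)(0.942921)(-52.3) + (0.977798)(-250.1) = -245.41 m.
1° of latitude spans 111000 m, so Δφ = -245.41 / 111000 × 3600 = -7.959″.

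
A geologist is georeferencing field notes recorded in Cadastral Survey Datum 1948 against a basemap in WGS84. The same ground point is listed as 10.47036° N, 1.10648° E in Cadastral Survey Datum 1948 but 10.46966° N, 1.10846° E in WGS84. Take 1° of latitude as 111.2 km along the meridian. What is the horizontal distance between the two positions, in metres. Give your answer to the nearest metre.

230 m

Δφ = 10.46966° − 10.47036° = -0.00070°; Δλ = 1.10846° − 1.10648° = +0.00198°.
ΔN = Δφ × 111200 = -77.8 m; ΔE = Δλ × 111200 × cos(10.47036°) = +0.00198 × 111200 × 0.983349 = 216.5 m.
Distance = √(ΔE² + ΔN²) = √(216.5² + (-77.8)²) = 230.1 m.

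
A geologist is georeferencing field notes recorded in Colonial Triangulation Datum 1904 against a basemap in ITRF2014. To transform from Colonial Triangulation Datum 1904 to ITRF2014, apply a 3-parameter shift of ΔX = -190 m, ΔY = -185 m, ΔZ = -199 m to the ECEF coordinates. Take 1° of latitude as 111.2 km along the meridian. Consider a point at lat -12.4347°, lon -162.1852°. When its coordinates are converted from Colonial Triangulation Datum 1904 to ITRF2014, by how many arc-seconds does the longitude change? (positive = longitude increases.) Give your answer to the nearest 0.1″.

Δλ = 3.9″

sin φ = -0.215327, cos φ = 0.976542, sin λ = -0.305941, cos λ = -0.952050.
East component: ΔE = −sin λ·ΔX + cos λ·ΔY = −(-0.305941)(-190) + (-0.952050)(-185) = 118.00 m.
1° of latitude spans 111200 m; at latitude φ, 1° of longitude spans that × cos φ = 108591.5 m, so Δλ = 118.00 / 108591.5 × 3600 = 3.912″.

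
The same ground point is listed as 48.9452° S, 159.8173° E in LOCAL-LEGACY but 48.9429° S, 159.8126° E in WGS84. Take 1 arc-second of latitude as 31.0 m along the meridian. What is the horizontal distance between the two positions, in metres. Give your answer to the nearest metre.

430 m

Δφ = -48.9429° − -48.9452° = +0.0023°; Δλ = 159.8126° − 159.8173° = -0.0047°.
1° of latitude = 3600 × 31.00 = 111600 m.
ΔN = Δφ × 111600 = 256.7 m; ΔE = Δλ × 111600 × cos(-48.9452°) = -0.0047 × 111600 × 0.656781 = -344.5 m.
Distance = √(ΔE² + ΔN²) = √((-344.5)² + 256.7²) = 429.6 m.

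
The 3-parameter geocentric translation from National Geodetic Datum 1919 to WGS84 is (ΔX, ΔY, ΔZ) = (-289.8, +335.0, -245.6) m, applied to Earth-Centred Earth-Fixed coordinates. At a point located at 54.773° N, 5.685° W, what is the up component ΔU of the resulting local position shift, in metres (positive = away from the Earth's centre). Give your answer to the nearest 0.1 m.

ΔU = -386.1 m

At φ = 54.773°, λ = -5.685°: sin φ = 0.816873, cos φ = 0.576817, sin λ = -0.099059, cos λ = 0.995082.
ΔU = cos φ cos λ·ΔX + cos φ sin λ·ΔY + sin φ·ΔZ = (0.576817)(0.995082)(-289.8) + (0.576817)(-0.099059)(335.0) + (0.816873)(-245.6) = -386.11 m.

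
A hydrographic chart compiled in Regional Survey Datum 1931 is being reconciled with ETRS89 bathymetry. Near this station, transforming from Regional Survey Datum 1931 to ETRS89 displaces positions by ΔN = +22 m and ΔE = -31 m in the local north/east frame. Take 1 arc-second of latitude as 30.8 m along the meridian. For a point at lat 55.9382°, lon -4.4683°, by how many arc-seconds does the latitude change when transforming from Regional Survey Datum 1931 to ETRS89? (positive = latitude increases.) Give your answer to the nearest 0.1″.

Δφ = 0.7″

1″ of latitude = 30.80 m, so Δφ = 22.0 / 30.80 = 0.714″.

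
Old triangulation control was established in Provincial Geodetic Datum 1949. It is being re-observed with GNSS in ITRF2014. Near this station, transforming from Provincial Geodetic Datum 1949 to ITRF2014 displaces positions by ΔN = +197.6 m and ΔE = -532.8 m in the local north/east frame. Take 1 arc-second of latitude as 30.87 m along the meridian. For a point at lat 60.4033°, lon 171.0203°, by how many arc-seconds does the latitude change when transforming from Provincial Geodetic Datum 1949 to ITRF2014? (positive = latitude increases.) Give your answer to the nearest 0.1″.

1″ of latitude = 30.87 m, so Δφ = 197.6 / 30.87 = 6.401″.

Δφ = 6.4″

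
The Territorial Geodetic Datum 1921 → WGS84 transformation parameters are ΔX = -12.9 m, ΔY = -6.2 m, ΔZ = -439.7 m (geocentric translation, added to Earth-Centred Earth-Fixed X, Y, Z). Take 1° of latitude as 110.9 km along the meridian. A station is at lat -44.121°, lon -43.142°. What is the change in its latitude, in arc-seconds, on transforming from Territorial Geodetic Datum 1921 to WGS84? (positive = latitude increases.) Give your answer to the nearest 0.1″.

Δφ = -10.4″

sin φ = -0.696176, cos φ = 0.717871, sin λ = -0.683809, cos λ = 0.729661.
North component: ΔN = −sin φ cos λ·ΔX − sin φ sin λ·ΔY + cos φ·ΔZ = −(-0.696176)(0.729661)(-12.9) − (-0.696176)(-0.683809)(-6.2) + (0.717871)(-439.7) = -319.25 m.
1° of latitude spans 110900 m, so Δφ = -319.25 / 110900 × 3600 = -10.363″.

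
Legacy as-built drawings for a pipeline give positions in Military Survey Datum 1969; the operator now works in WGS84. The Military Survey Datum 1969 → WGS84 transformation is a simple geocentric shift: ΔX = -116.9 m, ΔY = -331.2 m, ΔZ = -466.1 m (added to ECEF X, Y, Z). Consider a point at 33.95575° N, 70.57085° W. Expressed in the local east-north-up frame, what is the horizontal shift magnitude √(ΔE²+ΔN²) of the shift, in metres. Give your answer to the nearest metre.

583 m

At φ = 33.95575°, λ = -70.57085°: sin φ = 0.558552, cos φ = 0.829469, sin λ = -0.943054, cos λ = 0.332641.
ΔE = −sin λ·ΔX + cos λ·ΔY = −(-0.943054)·(-116.9) + (0.332641)·(-331.2) = -220.41 m.
ΔN = −sin φ cos λ·ΔX − sin φ sin λ·ΔY + cos φ·ΔZ = −(0.558552)(0.332641)(-116.9) − (0.558552)(-0.943054)(-331.2) + (0.829469)(-466.1) = -539.35 m.
Horizontal magnitude = √(ΔE² + ΔN²) = √((-220.41)² + (-539.35)²) = 582.65 m.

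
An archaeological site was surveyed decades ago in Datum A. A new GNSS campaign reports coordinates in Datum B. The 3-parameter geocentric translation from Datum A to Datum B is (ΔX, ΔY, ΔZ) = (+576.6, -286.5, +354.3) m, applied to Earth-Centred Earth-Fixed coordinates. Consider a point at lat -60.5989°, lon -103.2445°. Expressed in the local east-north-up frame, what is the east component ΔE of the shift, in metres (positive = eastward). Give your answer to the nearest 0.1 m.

ΔE = 626.9 m

The local east axis at (φ, λ) is (−sin λ, cos λ, 0), so ΔE = −sin(-103.2445°)·576.6 + cos(-103.2445°)·(-286.5) = 626.90 m.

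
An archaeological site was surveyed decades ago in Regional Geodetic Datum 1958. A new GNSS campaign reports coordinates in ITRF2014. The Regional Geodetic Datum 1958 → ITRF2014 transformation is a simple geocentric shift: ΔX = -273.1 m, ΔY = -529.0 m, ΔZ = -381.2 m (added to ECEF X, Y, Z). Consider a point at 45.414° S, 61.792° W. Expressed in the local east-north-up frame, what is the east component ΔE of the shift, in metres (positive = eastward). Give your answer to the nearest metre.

At φ = -45.414°, λ = -61.792°: sin φ = -0.712198, cos φ = 0.701979, sin λ = -0.881237, cos λ = 0.472674.
ΔE = −sin λ·ΔX + cos λ·ΔY = −(-0.881237)·(-273.1) + (0.472674)·(-529.0) = -490.71 m.

ΔE = -491 m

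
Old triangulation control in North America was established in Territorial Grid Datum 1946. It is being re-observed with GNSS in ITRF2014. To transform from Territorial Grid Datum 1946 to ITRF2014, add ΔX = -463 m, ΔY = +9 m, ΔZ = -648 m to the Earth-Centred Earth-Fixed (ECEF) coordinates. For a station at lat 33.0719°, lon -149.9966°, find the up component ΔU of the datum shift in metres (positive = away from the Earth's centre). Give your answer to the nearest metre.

The local up (radial) axis is (cos φ cos λ, cos φ sin λ, sin φ), giving ΔU = 335.996 − 3.771 − 353.608 = -21.38 m.

ΔU = -21 m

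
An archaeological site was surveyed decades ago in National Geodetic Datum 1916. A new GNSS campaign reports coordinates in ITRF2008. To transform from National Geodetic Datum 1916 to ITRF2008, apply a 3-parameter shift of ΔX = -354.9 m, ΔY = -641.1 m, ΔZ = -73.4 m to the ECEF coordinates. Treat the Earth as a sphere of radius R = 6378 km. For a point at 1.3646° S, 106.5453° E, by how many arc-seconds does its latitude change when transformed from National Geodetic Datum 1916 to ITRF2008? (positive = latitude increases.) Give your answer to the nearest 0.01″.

Δφ = -2.77″

sin φ = -0.023815, cos φ = 0.999716, sin λ = 0.958595, cos λ = -0.284773.
North component: ΔN = −sin φ cos λ·ΔX − sin φ sin λ·ΔY + cos φ·ΔZ = −(-0.023815)(-0.284773)(-354.9) − (-0.023815)(0.958595)(-641.1) + (0.999716)(-73.4) = -85.61 m.
1° of latitude spans πR/180 = 111317 m, so Δφ = -85.61 / 111317 × 3600 = -2.769″.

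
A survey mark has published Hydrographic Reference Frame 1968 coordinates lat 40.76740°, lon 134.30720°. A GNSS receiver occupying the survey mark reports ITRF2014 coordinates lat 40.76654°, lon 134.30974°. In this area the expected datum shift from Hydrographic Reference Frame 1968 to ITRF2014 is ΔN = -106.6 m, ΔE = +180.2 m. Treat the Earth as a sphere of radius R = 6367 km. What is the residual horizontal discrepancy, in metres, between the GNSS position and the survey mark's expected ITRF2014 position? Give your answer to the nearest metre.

35 m

Observed coordinate differences: Δφ = -0.00086°, Δλ = +0.00254°.
Converting to metres (1° lat = 111125 m, cos φ = 0.757367): observed ΔN = -95.6 m, observed ΔE = 213.8 m.
Subtracting the expected shift leaves a residual of -95.6 − (-106.6) = 11.0 m north and 213.8 − (180.2) = 33.6 m east.
Residual distance = √(11.0² + 33.6²) = 35.3 m.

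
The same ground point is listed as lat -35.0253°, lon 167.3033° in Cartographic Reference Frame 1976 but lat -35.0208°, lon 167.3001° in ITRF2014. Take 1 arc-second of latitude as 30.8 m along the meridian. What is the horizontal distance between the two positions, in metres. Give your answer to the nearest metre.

577 m

Δφ = -35.0208° − -35.0253° = +0.0045°; Δλ = 167.3001° − 167.3033° = -0.0032°.
1° of latitude = 3600 × 30.80 = 110880 m.
ΔN = Δφ × 110880 = 499.0 m; ΔE = Δλ × 110880 × cos(-35.0253°) = -0.0032 × 110880 × 0.818899 = -290.6 m.
Distance = √(ΔE² + ΔN²) = √((-290.6)² + 499.0²) = 577.4 m.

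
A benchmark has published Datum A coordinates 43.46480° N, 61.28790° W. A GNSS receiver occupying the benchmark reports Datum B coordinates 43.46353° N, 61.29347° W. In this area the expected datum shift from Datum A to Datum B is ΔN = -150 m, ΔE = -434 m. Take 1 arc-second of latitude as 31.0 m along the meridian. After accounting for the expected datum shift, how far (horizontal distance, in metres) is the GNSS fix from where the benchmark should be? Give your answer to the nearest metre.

Observed coordinate differences: Δφ = -0.00127°, Δλ = -0.00557°.
Converting to metres (1° lat = 111600 m, cos φ = 0.725797): observed ΔN = -141.7 m, observed ΔE = -451.2 m.
Subtracting the expected shift leaves a residual of -141.7 − (-150) = 8.3 m north and -451.2 − (-434) = -17.2 m east.
Residual distance = √(8.3² + (-17.2)²) = 19.1 m.

19 m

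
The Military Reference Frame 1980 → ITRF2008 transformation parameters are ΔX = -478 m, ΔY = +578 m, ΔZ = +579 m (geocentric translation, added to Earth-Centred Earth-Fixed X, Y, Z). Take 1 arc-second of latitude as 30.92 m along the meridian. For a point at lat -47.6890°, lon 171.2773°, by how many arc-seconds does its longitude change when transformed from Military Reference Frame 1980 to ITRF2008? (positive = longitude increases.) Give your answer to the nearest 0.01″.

Δλ = -23.97″

sin φ = -0.739502, cos φ = 0.673155, sin λ = 0.151652, cos λ = -0.988434.
East component: ΔE = −sin λ·ΔX + cos λ·ΔY = −(0.151652)(-478) + (-0.988434)(578) = -498.82 m.
1° of latitude spans 3600 × 30.92 = 111312 m; at latitude φ, 1° of longitude spans that × cos φ = 74930.2 m, so Δλ = -498.82 / 74930.2 × 3600 = -23.966″.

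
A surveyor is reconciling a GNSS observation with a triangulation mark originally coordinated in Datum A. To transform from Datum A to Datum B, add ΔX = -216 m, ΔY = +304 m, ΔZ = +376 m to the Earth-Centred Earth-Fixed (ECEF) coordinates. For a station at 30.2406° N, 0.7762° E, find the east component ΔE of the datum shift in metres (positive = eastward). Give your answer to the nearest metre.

ΔE = 307 m

The local east axis at (φ, λ) is (−sin λ, cos λ, 0), so ΔE = −sin(0.7762°)·(-216) + cos(0.7762°)·304 = 306.90 m.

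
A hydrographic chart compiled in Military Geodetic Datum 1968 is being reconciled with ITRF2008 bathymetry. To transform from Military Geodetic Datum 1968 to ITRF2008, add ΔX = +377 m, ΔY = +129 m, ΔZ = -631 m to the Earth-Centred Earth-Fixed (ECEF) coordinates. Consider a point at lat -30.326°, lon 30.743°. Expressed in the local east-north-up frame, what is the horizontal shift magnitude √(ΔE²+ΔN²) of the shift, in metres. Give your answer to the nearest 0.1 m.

At φ = -30.326°, λ = 30.743°: sin φ = -0.504919, cos φ = 0.863167, sin λ = 0.511188, cos λ = 0.859469.
ΔE = −sin λ·ΔX + cos λ·ΔY = −(0.511188)·(377) + (0.859469)·(129) = -81.85 m.
ΔN = −sin φ cos λ·ΔX − sin φ sin λ·ΔY + cos φ·ΔZ = −(-0.504919)(0.859469)(377) − (-0.504919)(0.511188)(129) + (0.863167)(-631) = -347.76 m.
Horizontal magnitude = √(ΔE² + ΔN²) = √((-81.85)² + (-347.76)²) = 357.26 m.

357.3 m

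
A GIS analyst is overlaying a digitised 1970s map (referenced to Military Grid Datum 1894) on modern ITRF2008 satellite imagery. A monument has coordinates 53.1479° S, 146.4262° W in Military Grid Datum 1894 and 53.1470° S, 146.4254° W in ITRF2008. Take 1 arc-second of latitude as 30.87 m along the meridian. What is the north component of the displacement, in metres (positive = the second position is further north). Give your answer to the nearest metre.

ΔN = 100 m

Δφ = -53.1470° − -53.1479° = +0.0009°; Δλ = -146.4254° − -146.4262° = +0.0008°.
1° of latitude = 3600 × 30.87 = 111132 m.
ΔN = Δφ × 111132 = 100.0 m; ΔE = Δλ × 111132 × cos(-53.1479°) = +0.0008 × 111132 × 0.599751 = 53.3 m.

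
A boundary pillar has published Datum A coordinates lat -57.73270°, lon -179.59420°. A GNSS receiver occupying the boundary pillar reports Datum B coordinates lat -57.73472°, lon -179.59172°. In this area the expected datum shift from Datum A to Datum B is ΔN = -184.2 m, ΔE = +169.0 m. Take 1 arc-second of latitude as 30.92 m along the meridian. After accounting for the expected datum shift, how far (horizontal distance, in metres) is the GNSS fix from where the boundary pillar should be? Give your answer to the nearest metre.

Observed coordinate differences: Δφ = -0.00202°, Δλ = +0.00248°.
Converting to metres (1° lat = 111312 m, cos φ = 0.533870): observed ΔN = -224.9 m, observed ΔE = 147.4 m.
Subtracting the expected shift leaves a residual of -224.9 − (-184.2) = -40.7 m north and 147.4 − (169.0) = -21.6 m east.
Residual distance = √((-40.7)² + (-21.6)²) = 46.0 m.

46 m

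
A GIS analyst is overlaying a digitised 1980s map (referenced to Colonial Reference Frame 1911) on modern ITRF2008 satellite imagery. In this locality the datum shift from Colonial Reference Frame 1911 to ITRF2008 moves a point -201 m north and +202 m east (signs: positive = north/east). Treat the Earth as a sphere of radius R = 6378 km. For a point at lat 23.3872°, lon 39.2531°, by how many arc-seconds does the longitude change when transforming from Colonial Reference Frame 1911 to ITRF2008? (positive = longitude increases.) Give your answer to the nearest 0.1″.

Δλ = 7.1″

At latitude 23.3872°, cos φ = 0.917843.
One radian of longitude at latitude φ spans R cos φ, so Δλ = ΔE / (R cos φ) = 202.0 / (6378000 × 0.917843) = 3.4506e-05 rad = 7.117″.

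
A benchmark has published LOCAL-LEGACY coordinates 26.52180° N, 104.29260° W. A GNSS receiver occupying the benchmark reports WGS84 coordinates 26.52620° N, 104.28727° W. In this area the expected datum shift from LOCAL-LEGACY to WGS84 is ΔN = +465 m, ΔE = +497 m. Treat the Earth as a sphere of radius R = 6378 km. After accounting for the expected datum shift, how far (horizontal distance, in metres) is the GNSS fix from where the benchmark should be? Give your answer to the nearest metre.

Observed coordinate differences: Δφ = +0.00440°, Δλ = +0.00533°.
Converting to metres (1° lat = 111317 m, cos φ = 0.894765): observed ΔN = 489.8 m, observed ΔE = 530.9 m.
Subtracting the expected shift leaves a residual of 489.8 − (465) = 24.8 m north and 530.9 − (497) = 33.9 m east.
Residual distance = √(24.8² + 33.9²) = 42.0 m.

42 m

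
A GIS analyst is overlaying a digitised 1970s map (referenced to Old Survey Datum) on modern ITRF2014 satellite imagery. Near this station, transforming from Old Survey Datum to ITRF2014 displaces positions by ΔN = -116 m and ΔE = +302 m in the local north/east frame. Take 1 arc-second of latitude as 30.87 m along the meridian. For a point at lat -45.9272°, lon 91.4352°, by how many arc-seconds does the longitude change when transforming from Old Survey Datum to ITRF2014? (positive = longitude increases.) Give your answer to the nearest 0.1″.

Δλ = 14.1″

At latitude -45.9272°, cos φ = 0.695572.
1″ of longitude at this latitude = 30.87 × cos φ = 21.4723 m, so Δλ = 302.0 / 21.4723 = 14.065″.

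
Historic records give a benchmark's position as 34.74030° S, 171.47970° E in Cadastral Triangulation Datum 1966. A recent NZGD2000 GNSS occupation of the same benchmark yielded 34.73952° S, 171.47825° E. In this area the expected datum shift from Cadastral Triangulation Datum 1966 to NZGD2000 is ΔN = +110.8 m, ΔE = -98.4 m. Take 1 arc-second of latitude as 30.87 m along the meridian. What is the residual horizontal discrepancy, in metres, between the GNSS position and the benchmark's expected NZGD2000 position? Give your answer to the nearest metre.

42 m

Observed coordinate differences: Δφ = +0.00078°, Δλ = -0.00145°.
Converting to metres (1° lat = 111132 m, cos φ = 0.821743): observed ΔN = 86.7 m, observed ΔE = -132.4 m.
Subtracting the expected shift leaves a residual of 86.7 − (110.8) = -24.1 m north and -132.4 − (-98.4) = -34.0 m east.
Residual distance = √((-24.1)² + (-34.0)²) = 41.7 m.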